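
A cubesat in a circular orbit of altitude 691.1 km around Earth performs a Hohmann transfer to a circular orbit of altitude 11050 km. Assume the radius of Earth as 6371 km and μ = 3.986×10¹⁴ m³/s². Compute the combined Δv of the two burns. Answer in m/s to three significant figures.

Δv_total ≈ 2600 m/s

r₁ = 6371 + 691.1 = 7062.1 km = 7.0621×10⁶ m.
r₂ = 6371 + 11050 = 17421 km = 1.7421×10⁷ m.
Transfer ellipse a_t = (r₁ + r₂)/2 = 1.224×10⁷ m.
At r₁: circular v_c1 = √(μ/r₁) = 7513 m/s; transfer-perigee v_p = √[μ(2/r₁ − 1/a_t)] = 8962 m/s.
Δv₁ = v_p − v_c1 = 1450 m/s.
At r₂: circular v_c2 = √(μ/r₂) = 4783 m/s; transfer-apogee v_a = √[μ(2/r₂ − 1/a_t)] = 3633 m/s.
Δv₂ = v_c2 − v_a = 1150 m/s.
Total Δv = Δv₁ + Δv₂ = 2600 m/s.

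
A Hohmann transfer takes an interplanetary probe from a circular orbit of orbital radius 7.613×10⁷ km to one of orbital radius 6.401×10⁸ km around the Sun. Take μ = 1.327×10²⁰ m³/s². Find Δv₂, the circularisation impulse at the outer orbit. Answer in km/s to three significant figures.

r₁ = 7.613×10⁷ km = 7.613×10¹⁰ m.
r₂ = 6.401×10⁸ km = 6.401×10¹¹ m.
Transfer ellipse a_t = (r₁ + r₂)/2 = 3.581×10¹¹ m.
At r₁: circular v_c1 = √(μ/r₁) = 41750 m/s; transfer-perihelion v_p = √[μ(2/r₁ − 1/a_t)] = 55820 m/s.
At r₂: circular v_c2 = √(μ/r₂) = 14400 m/s; transfer-aphelion v_a = √[μ(2/r₂ − 1/a_t)] = 6639 m/s.
Δv₂ = v_c2 − v_a = 7760 m/s.
= 7.760 km/s.

Δv ≈ 7.76 km/s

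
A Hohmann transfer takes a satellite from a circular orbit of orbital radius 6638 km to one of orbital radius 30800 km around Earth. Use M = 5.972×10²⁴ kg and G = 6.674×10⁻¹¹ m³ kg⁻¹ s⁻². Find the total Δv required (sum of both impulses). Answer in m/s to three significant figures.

μ = GM = 6.674×10⁻¹¹ × 5.972×10²⁴ = 3.986×10¹⁴ m³/s².
r₁ = 6638 km = 6.638×10⁶ m.
r₂ = 30800 km = 3.080×10⁷ m.
Transfer ellipse a_t = (r₁ + r₂)/2 = 1.872×10⁷ m.
At r₁: circular v_c1 = √(μ/r₁) = 7749 m/s; transfer-perigee v_p = √[μ(2/r₁ − 1/a_t)] = 9940 m/s.
Δv₁ = v_p − v_c1 = 2191 m/s.
At r₂: circular v_c2 = √(μ/r₂) = 3597 m/s; transfer-apogee v_a = √[μ(2/r₂ − 1/a_t)] = 2142 m/s.
Δv₂ = v_c2 − v_a = 1455 m/s.
Total Δv = Δv₁ + Δv₂ = 3646 m/s.

Δv_total ≈ 3650 m/s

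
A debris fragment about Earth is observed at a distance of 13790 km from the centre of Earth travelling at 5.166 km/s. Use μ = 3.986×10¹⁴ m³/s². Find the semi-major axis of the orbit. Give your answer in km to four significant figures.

r = 1.379×10⁷ m.
Vis-viva rearranged: 1/a = 2/r − v²/μ = 1.450×10⁻⁷ − 6.695×10⁻⁸ = 7.808×10⁻⁸ m⁻¹.
a = 1.281×10⁷ m = 12807 km.

a ≈ 12810 km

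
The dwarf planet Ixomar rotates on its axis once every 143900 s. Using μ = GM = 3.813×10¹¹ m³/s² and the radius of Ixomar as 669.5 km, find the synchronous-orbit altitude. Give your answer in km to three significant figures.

h_sync ≈ 5180 km

A synchronous orbit has period T, so by Kepler's third law a = (μT²/4π²)^(1/3).
μT²/4π² = 3.813×10¹¹ × (1.439×10⁵)² / 39.48 = 2.000×10²⁰ m³.
a = 5.848×10⁶ m = 5848.0 km.
Altitude h = a − R = 5848.0 − 669.5 = 5178.5 km.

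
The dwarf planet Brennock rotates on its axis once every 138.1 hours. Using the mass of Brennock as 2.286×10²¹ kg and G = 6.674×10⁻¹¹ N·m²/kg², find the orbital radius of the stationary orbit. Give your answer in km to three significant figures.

μ = GM = 6.674×10⁻¹¹ × 2.286×10²¹ = 1.526×10¹¹ m³/s².
T = 138.1 hours = 4.972×10⁵ s.
A synchronous orbit has period T, so by Kepler's third law a = (μT²/4π²)^(1/3).
μT²/4π² = 1.526×10¹¹ × (4.972×10⁵)² / 39.48 = 9.552×10²⁰ m³.
a = 9.848×10⁶ m = 9848.4 km.

r_sync ≈ 9850 km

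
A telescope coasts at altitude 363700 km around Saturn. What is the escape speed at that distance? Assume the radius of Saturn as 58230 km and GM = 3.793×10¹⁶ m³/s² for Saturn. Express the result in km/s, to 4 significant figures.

r = 58230 + 363700 = 421930 km = 4.2193×10⁸ m.
Escape speed v_esc = √(2μ/r) = √(2 × 3.793×10¹⁶ / 4.219×10⁸) = √(1.798×10⁸) = 13410 m/s.
= 13.41 km/s.

v_esc ≈ 13.41 km/s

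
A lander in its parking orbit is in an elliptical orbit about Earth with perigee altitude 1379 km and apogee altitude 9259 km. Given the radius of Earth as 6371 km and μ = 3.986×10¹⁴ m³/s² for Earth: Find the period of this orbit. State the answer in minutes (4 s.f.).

T ≈ 209.6 minutes

r_p = 6371 + 1379 = 7750.0 km = 7.7500×10⁶ m.
r_a = 6371 + 9259 = 15630 km = 1.5630×10⁷ m.
Semi-major axis a = (r_p + r_a)/2 = (7750.0 + 15630)/2 = 11690 km = 1.169×10⁷ m.
By Kepler's third law T = 2π√(a³/μ) = 2π × 2.002×10³ = 1.258×10⁴ s.
= 209.6 minutes.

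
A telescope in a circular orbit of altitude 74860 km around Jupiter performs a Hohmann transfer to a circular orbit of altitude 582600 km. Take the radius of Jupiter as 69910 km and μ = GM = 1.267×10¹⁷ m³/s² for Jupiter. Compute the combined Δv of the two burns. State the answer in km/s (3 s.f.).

r₁ = 69910 + 74860 = 144770 km = 1.4477×10⁸ m.
r₂ = 69910 + 582600 = 652510 km = 6.5251×10⁸ m.
Transfer ellipse a_t = (r₁ + r₂)/2 = 3.986×10⁸ m.
At r₁: circular v_c1 = √(μ/r₁) = 29580 m/s; transfer-perijove v_p = √[μ(2/r₁ − 1/a_t)] = 37850 m/s.
Δv₁ = v_p − v_c1 = 8265 m/s.
At r₂: circular v_c2 = √(μ/r₂) = 13930 m/s; transfer-apojove v_a = √[μ(2/r₂ − 1/a_t)] = 8397 m/s.
Δv₂ = v_c2 − v_a = 5537 m/s.
Total Δv = Δv₁ + Δv₂ = 13800 m/s = 13.80 km/s.

Δv_total ≈ 13.8 km/s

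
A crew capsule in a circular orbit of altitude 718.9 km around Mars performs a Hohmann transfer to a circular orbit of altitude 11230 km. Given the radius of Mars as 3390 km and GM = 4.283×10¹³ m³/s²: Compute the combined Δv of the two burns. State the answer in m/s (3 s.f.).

Δv_total ≈ 1380 m/s

r₁ = 3390 + 718.9 = 4108.9 km = 4.1089×10⁶ m.
r₂ = 3390 + 11230 = 14620 km = 1.4620×10⁷ m.
Transfer ellipse a_t = (r₁ + r₂)/2 = 9.364×10⁶ m.
At r₁: circular v_c1 = √(μ/r₁) = 3229 m/s; transfer-periapsis v_p = √[μ(2/r₁ − 1/a_t)] = 4034 m/s.
Δv₁ = v_p − v_c1 = 805.5 m/s.
At r₂: circular v_c2 = √(μ/r₂) = 1712 m/s; transfer-apoapsis v_a = √[μ(2/r₂ − 1/a_t)] = 1134 m/s.
Δv₂ = v_c2 − v_a = 577.8 m/s.
Total Δv = Δv₁ + Δv₂ = 1383 m/s.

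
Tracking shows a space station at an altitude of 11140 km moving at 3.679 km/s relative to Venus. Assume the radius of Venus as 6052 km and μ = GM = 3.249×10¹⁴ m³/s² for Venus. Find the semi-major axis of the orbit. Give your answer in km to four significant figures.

a ≈ 13390 km

r = 6052 + 11140 = 17192 km = 1.719×10⁷ m.
Vis-viva rearranged: 1/a = 2/r − v²/μ = 1.163×10⁻⁷ − 4.166×10⁻⁸ = 7.467×10⁻⁸ m⁻¹.
a = 1.339×10⁷ m = 13392 km.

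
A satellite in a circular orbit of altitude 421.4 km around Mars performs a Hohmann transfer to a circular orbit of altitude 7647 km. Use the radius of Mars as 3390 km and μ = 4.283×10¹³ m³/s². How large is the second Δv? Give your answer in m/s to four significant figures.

Δv ≈ 558.5 m/s

r₁ = 3390 + 421.4 = 3811.4 km = 3.8114×10⁶ m.
r₂ = 3390 + 7647 = 11037 km = 1.1037×10⁷ m.
Transfer ellipse a_t = (r₁ + r₂)/2 = 7.424×10⁶ m.
At r₁: circular v_c1 = √(μ/r₁) = 3352 m/s; transfer-periapsis v_p = √[μ(2/r₁ − 1/a_t)] = 4087 m/s.
At r₂: circular v_c2 = √(μ/r₂) = 1970 m/s; transfer-apoapsis v_a = √[μ(2/r₂ − 1/a_t)] = 1411 m/s.
Δv₂ = v_c2 − v_a = 558.5 m/s.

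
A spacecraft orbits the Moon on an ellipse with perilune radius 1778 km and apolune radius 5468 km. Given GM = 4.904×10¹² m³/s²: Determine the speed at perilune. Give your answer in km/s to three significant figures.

v ≈ 2.04 km/s

Semi-major axis a = (r_p + r_a)/2 = 3623.0 km = 3.623×10⁶ m.
Vis-viva: v² = μ(2/r − 1/a) = 4.904×10¹² × (1.125×10⁻⁶ − 2.760×10⁻⁷) = 4.163×10⁶ m²/s².
v = 2040 m/s = 2.040 km/s.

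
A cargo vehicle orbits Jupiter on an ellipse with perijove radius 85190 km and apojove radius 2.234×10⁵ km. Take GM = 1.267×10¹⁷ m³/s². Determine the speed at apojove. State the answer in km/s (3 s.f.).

v ≈ 17.7 km/s

Semi-major axis a = (r_p + r_a)/2 = 1.5430×10⁵ km = 1.543×10⁸ m.
Vis-viva: v² = μ(2/r − 1/a) = 1.267×10¹⁷ × (8.953×10⁻⁹ − 6.481×10⁻⁹) = 3.131×10⁸ m²/s².
v = 17700 m/s = 17.70 km/s.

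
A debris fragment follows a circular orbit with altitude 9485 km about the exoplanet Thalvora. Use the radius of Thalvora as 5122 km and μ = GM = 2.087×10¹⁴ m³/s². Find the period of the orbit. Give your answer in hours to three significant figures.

T ≈ 6.74 hours

r = 5122 + 9485 = 14607 km = 1.4607×10⁷ m.
Kepler's third law: T = 2π√(r³/μ) = 2π√((1.461×10⁷)³ / 2.087×10¹⁴).
r³/μ = 1.493×10⁷ s², so T = 2π × 3.864×10³ = 2.428×10⁴ s.
Converting: 2.428×10⁴ s ÷ 3600 = 6.745 hours.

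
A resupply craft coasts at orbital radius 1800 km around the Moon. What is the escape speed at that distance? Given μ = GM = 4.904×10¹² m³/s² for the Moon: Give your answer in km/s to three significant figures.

r = 1800 km = 1.800×10⁶ m.
Escape speed v_esc = √(2μ/r) = √(2 × 4.904×10¹² / 1.800×10⁶) = √(5.449×10⁶) = 2334 m/s.
= 2.334 km/s.

v_esc ≈ 2.33 km/s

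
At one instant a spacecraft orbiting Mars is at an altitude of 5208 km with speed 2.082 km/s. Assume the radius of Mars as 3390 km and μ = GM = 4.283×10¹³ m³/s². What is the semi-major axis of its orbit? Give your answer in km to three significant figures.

r = 3390 + 5208 = 8598.0 km = 8.598×10⁶ m.
Specific orbital energy ε = v²/2 − μ/r = (2082)²/2 − 4.283×10¹³/8.598×10⁶ = -2.814×10⁶ J/kg.
Since ε = −μ/(2a), a = −μ/(2ε) = 7.610×10⁶ m = 7610.1 km.

a ≈ 7610 km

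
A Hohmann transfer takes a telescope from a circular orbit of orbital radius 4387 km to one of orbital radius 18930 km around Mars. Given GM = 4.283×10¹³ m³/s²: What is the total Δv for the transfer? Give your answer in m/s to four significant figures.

r₁ = 4387 km = 4.387×10⁶ m.
r₂ = 18930 km = 1.893×10⁷ m.
Transfer ellipse a_t = (r₁ + r₂)/2 = 1.166×10⁷ m.
At r₁: circular v_c1 = √(μ/r₁) = 3125 m/s; transfer-periapsis v_p = √[μ(2/r₁ − 1/a_t)] = 3981 m/s.
Δv₁ = v_p − v_c1 = 856.9 m/s.
At r₂: circular v_c2 = √(μ/r₂) = 1504 m/s; transfer-apoapsis v_a = √[μ(2/r₂ − 1/a_t)] = 922.7 m/s.
Δv₂ = v_c2 − v_a = 581.5 m/s.
Total Δv = Δv₁ + Δv₂ = 1438 m/s.

Δv_total ≈ 1438 m/s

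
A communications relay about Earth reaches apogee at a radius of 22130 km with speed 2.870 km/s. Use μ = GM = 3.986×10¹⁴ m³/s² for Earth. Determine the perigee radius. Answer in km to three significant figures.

perigee radius ≈ 6560 km

r_a = 2.213×10⁷ m.
Specific energy ε = v²/2 − μ/r = -1.389×10⁷ J/kg, so a = −μ/(2ε) = 1.435×10⁷ m.
The apsides satisfy r_p + r_a = 2a, so the perigee radius is 2a − r_a = 6.560×10⁶ m = 6560.1 km.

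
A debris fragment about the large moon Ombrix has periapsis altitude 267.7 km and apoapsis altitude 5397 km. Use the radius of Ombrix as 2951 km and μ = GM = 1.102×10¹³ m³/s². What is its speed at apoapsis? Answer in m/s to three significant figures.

v ≈ 857 m/s

r_p = 2951 + 267.7 = 3218.7 km = 3.2187×10⁶ m.
r_a = 2951 + 5397 = 8348.0 km = 8.3480×10⁶ m.
Semi-major axis a = (r_p + r_a)/2 = 5783.4 km = 5.783×10⁶ m.
Vis-viva: v² = μ(2/r − 1/a) = 1.102×10¹³ × (2.396×10⁻⁷ − 1.729×10⁻⁷) = 7.347×10⁵ m²/s².
v = 857.1 m/s.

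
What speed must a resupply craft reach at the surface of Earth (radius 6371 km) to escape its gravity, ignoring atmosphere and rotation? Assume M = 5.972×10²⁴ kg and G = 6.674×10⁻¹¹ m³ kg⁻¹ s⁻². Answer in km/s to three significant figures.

v_esc ≈ 11.2 km/s

μ = GM = 6.674×10⁻¹¹ × 5.972×10²⁴ = 3.986×10¹⁴ m³/s².
r = R = 6.371×10⁶ m.
Escape speed v_esc = √(2μ/r) = √(2 × 3.986×10¹⁴ / 6.371×10⁶) = √(1.251×10⁸) = 11190 m/s.
= 11.19 km/s.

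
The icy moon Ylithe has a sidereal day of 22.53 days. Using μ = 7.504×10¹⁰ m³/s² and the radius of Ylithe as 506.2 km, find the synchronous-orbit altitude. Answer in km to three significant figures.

h_sync ≈ 18800 km

T = 22.53 days = 1.947×10⁶ s.
A synchronous orbit has period T, so by Kepler's third law a = (μT²/4π²)^(1/3).
μT²/4π² = 7.504×10¹⁰ × (1.947×10⁶)² / 39.48 = 7.202×10²¹ m³.
a = 1.931×10⁷ m = 19312 km.
Altitude h = a − R = 19312 − 506.2 = 18806 km.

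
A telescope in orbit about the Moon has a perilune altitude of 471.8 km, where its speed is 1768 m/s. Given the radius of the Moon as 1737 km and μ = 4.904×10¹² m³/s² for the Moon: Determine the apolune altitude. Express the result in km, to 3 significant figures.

apolune altitude ≈ 3520 km

r_p = 1737 + 471.8 = 2208.8 km = 2.209×10⁶ m.
Specific energy ε = v²/2 − μ/r = -6.573×10⁵ J/kg, so a = −μ/(2ε) = 3.730×10⁶ m.
The apsides satisfy r_p + r_a = 2a, so the apolune radius is 2a − r_p = 5.252×10⁶ m = 5252.0 km.
Apolune altitude = 5252.0 − 1737 = 3515.0 km.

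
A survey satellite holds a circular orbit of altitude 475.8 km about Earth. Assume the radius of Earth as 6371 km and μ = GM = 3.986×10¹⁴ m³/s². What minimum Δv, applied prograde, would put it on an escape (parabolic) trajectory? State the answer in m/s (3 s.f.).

r = 6371 + 475.8 = 6846.8 km = 6.8468×10⁶ m.
Circular speed v_c = √(μ/r) = 7630 m/s.
Escape speed v_esc = √(2μ/r) = √2 × v_c = 10790 m/s.
Δv = v_esc − v_c = 3160 m/s.

Δv ≈ 3160 m/s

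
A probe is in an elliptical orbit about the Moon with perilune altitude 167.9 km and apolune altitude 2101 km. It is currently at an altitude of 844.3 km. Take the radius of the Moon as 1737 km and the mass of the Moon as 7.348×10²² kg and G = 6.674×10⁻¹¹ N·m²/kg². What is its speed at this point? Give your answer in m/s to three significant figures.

μ = GM = 6.674×10⁻¹¹ × 7.348×10²² = 4.904×10¹² m³/s².
r_p = 1737 + 167.9 = 1904.9 km = 1.9049×10⁶ m.
r_a = 1737 + 2101 = 3838.0 km = 3.8380×10⁶ m.
r = 1737 + 844.3 = 2581.3 km = 2.581×10⁶ m.
Semi-major axis a = (r_p + r_a)/2 = 2871.4 km = 2.871×10⁶ m.
Vis-viva: v² = μ(2/r − 1/a) = 4.904×10¹² × (7.748×10⁻⁷ − 3.483×10⁻⁷) = 2.092×10⁶ m²/s².
v = 1446 m/s.

v ≈ 1450 m/s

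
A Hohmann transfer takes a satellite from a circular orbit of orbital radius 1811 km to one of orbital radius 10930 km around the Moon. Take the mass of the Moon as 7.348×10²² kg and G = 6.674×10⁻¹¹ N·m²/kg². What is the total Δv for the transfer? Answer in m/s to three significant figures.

μ = GM = 6.674×10⁻¹¹ × 7.348×10²² = 4.904×10¹² m³/s².
r₁ = 1811 km = 1.811×10⁶ m.
r₂ = 10930 km = 1.093×10⁷ m.
Transfer ellipse a_t = (r₁ + r₂)/2 = 6.370×10⁶ m.
At r₁: circular v_c1 = √(μ/r₁) = 1646 m/s; transfer-perilune v_p = √[μ(2/r₁ − 1/a_t)] = 2155 m/s.
Δv₁ = v_p − v_c1 = 509.9 m/s.
At r₂: circular v_c2 = √(μ/r₂) = 669.8 m/s; transfer-apolune v_a = √[μ(2/r₂ − 1/a_t)] = 357.1 m/s.
Δv₂ = v_c2 − v_a = 312.7 m/s.
Total Δv = Δv₁ + Δv₂ = 822.6 m/s.

Δv_total ≈ 823 m/s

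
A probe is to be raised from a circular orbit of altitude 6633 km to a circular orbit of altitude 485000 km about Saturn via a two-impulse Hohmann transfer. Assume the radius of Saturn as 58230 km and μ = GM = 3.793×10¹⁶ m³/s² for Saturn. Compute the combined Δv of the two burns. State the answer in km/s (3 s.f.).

r₁ = 58230 + 6633 = 64863 km = 6.4863×10⁷ m.
r₂ = 58230 + 485000 = 543230 km = 5.4323×10⁸ m.
Transfer ellipse a_t = (r₁ + r₂)/2 = 3.040×10⁸ m.
At r₁: circular v_c1 = √(μ/r₁) = 24180 m/s; transfer-perikrone v_p = √[μ(2/r₁ − 1/a_t)] = 32320 m/s.
Δv₁ = v_p − v_c1 = 8141 m/s.
At r₂: circular v_c2 = √(μ/r₂) = 8356 m/s; transfer-apokrone v_a = √[μ(2/r₂ − 1/a_t)] = 3859 m/s.
Δv₂ = v_c2 − v_a = 4497 m/s.
Total Δv = Δv₁ + Δv₂ = 12640 m/s = 12.64 km/s.

Δv_total ≈ 12.6 km/s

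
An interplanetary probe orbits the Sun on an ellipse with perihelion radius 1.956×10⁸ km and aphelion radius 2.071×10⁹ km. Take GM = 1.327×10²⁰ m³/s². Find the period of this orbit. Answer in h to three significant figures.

Semi-major axis a = (r_p + r_a)/2 = (1.9560×10⁸ + 2.0710×10⁹)/2 = 1.1333×10⁹ km = 1.133×10¹² m.
By Kepler's third law T = 2π√(a³/μ) = 2π × 1.047×10⁸ = 6.581×10⁸ s.
= 1.828×10⁵ h.

T ≈ 183000 h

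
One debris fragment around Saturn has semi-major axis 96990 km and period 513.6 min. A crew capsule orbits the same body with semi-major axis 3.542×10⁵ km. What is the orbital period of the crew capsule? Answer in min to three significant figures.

Kepler's third law: T² ∝ a³, so T₂ = T₁ (a₂/a₁)^(3/2).
a₂/a₁ = 3.652, (a₂/a₁)^(3/2) = 6.979.
T₂ = 513.6 × 6.979 = 3584 min.

T₂ ≈ 3580 min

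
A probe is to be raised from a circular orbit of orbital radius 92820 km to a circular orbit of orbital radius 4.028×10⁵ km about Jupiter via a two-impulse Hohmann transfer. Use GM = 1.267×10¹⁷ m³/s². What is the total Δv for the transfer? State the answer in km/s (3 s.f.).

Δv_total ≈ 17.0 km/s

r₁ = 92820 km = 9.282×10⁷ m.
r₂ = 4.028×10⁵ km = 4.028×10⁸ m.
Transfer ellipse a_t = (r₁ + r₂)/2 = 2.478×10⁸ m.
At r₁: circular v_c1 = √(μ/r₁) = 36950 m/s; transfer-perijove v_p = √[μ(2/r₁ − 1/a_t)] = 47100 m/s.
Δv₁ = v_p − v_c1 = 10160 m/s.
At r₂: circular v_c2 = √(μ/r₂) = 17740 m/s; transfer-apojove v_a = √[μ(2/r₂ − 1/a_t)] = 10850 m/s.
Δv₂ = v_c2 − v_a = 6881 m/s.
Total Δv = Δv₁ + Δv₂ = 17040 m/s = 17.04 km/s.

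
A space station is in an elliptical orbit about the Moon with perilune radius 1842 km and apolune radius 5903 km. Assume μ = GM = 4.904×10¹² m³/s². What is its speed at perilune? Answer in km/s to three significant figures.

Semi-major axis a = (r_p + r_a)/2 = 3872.5 km = 3.872×10⁶ m.
Vis-viva: v² = μ(2/r − 1/a) = 4.904×10¹² × (1.086×10⁻⁶ − 2.582×10⁻⁷) = 4.058×10⁶ m²/s².
v = 2015 m/s = 2.015 km/s.

v ≈ 2.01 km/s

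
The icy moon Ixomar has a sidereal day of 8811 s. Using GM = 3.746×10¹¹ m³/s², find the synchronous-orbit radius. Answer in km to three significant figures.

r_sync ≈ 903 km

A synchronous orbit has period T, so by Kepler's third law a = (μT²/4π²)^(1/3).
μT²/4π² = 3.746×10¹¹ × (8.811×10³)² / 39.48 = 7.366×10¹⁷ m³.
a = 9.031×10⁵ m = 903.14 km.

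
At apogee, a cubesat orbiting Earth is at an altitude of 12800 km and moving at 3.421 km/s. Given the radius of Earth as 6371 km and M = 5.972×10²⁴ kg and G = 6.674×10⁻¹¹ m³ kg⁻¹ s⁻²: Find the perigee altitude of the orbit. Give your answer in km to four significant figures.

perigee altitude ≈ 1138 km

μ = GM = 6.674×10⁻¹¹ × 5.972×10²⁴ = 3.986×10¹⁴ m³/s².
r_a = 6371 + 12800 = 19171 km = 1.917×10⁷ m.
Specific energy ε = v²/2 − μ/r = -1.494×10⁷ J/kg, so a = −μ/(2ε) = 1.334×10⁷ m.
The apsides satisfy r_p + r_a = 2a, so the perigee radius is 2a − r_a = 7.509×10⁶ m = 7509.4 km.
Perigee altitude = 7509.4 − 6371 = 1138.4 km.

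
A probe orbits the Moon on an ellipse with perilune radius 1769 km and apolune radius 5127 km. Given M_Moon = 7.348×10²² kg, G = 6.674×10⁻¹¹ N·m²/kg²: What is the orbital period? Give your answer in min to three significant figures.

T ≈ 303 min

μ = GM = 6.674×10⁻¹¹ × 7.348×10²² = 4.904×10¹² m³/s².
Semi-major axis a = (r_p + r_a)/2 = (1769.0 + 5127.0)/2 = 3448.0 km = 3.448×10⁶ m.
By Kepler's third law T = 2π√(a³/μ) = 2π × 2.891×10³ = 1.817×10⁴ s.
= 302.8 min.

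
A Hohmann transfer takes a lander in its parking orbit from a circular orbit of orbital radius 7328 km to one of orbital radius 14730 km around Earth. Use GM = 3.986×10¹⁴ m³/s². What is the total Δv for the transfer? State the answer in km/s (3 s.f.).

Δv_total ≈ 2.11 km/s

r₁ = 7328 km = 7.328×10⁶ m.
r₂ = 14730 km = 1.473×10⁷ m.
Transfer ellipse a_t = (r₁ + r₂)/2 = 1.103×10⁷ m.
At r₁: circular v_c1 = √(μ/r₁) = 7375 m/s; transfer-perigee v_p = √[μ(2/r₁ − 1/a_t)] = 8523 m/s.
Δv₁ = v_p − v_c1 = 1148 m/s.
At r₂: circular v_c2 = √(μ/r₂) = 5202 m/s; transfer-apogee v_a = √[μ(2/r₂ − 1/a_t)] = 4240 m/s.
Δv₂ = v_c2 − v_a = 961.7 m/s.
Total Δv = Δv₁ + Δv₂ = 2110 m/s = 2.110 km/s.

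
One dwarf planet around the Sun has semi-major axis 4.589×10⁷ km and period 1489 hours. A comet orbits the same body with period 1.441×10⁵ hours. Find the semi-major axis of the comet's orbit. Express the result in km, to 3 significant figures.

a₂ ≈ 9.67×10⁸ km

Kepler's third law: a³ ∝ T², so a₂ = a₁ (T₂/T₁)^(2/3).
T₂/T₁ = 96.78, (T₂/T₁)^(2/3) = 21.08.
a₂ = 4.589×10⁷ × 21.08 = 9.673×10⁸ km.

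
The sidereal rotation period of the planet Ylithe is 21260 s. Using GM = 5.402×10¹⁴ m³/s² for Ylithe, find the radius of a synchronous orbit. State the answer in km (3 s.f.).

A synchronous orbit has period T, so by Kepler's third law a = (μT²/4π²)^(1/3).
μT²/4π² = 5.402×10¹⁴ × (2.126×10⁴)² / 39.48 = 6.185×10²¹ m³.
a = 1.836×10⁷ m = 18356 km.

r_sync ≈ 18400 km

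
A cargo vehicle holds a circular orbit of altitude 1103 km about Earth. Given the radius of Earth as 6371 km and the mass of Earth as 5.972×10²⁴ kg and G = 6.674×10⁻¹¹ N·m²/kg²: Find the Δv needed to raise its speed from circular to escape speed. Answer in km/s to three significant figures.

μ = GM = 6.674×10⁻¹¹ × 5.972×10²⁴ = 3.986×10¹⁴ m³/s².
r = 6371 + 1103 = 7474.0 km = 7.4740×10⁶ m.
Circular speed v_c = √(μ/r) = 7303 m/s.
Escape speed v_esc = √(2μ/r) = √2 × v_c = 10330 m/s.
Δv = v_esc − v_c = 3025 m/s = 3.025 km/s.

Δv ≈ 3.02 km/s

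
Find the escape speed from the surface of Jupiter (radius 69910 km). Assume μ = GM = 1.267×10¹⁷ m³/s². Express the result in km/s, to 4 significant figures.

r = R = 6.991×10⁷ m.
Escape speed v_esc = √(2μ/r) = √(2 × 1.267×10¹⁷ / 6.991×10⁷) = √(3.625×10⁹) = 60210 m/s.
= 60.21 km/s.

v_esc ≈ 60.21 km/s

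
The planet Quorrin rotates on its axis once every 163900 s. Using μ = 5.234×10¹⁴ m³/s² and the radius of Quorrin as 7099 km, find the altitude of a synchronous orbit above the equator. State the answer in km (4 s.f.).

A synchronous orbit has period T, so by Kepler's third law a = (μT²/4π²)^(1/3).
μT²/4π² = 5.234×10¹⁴ × (1.639×10⁵)² / 39.48 = 3.561×10²³ m³.
a = 7.088×10⁷ m = 70883 km.
Altitude h = a − R = 70883 − 7099 = 63784 km.

h_sync ≈ 63780 km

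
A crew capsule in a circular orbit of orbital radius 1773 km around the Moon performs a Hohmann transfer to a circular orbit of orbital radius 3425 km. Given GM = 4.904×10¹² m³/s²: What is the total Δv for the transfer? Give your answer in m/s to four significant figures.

r₁ = 1773 km = 1.773×10⁶ m.
r₂ = 3425 km = 3.425×10⁶ m.
Transfer ellipse a_t = (r₁ + r₂)/2 = 2.599×10⁶ m.
At r₁: circular v_c1 = √(μ/r₁) = 1663 m/s; transfer-perilune v_p = √[μ(2/r₁ − 1/a_t)] = 1909 m/s.
Δv₁ = v_p − v_c1 = 246.1 m/s.
At r₂: circular v_c2 = √(μ/r₂) = 1197 m/s; transfer-apolune v_a = √[μ(2/r₂ − 1/a_t)] = 988.3 m/s.
Δv₂ = v_c2 − v_a = 208.3 m/s.
Total Δv = Δv₁ + Δv₂ = 454.3 m/s.

Δv_total ≈ 454.3 m/s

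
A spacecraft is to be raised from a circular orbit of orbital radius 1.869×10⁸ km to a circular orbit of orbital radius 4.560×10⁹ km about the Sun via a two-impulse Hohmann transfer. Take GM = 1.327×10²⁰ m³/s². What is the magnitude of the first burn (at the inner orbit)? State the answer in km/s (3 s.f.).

r₁ = 1.869×10⁸ km = 1.869×10¹¹ m.
r₂ = 4.560×10⁹ km = 4.560×10¹² m.
Transfer ellipse a_t = (r₁ + r₂)/2 = 2.373×10¹² m.
At r₁: circular v_c1 = √(μ/r₁) = 26650 m/s; transfer-perihelion v_p = √[μ(2/r₁ − 1/a_t)] = 36930 m/s.
Δv₁ = v_p − v_c1 = 10290 m/s.
= 10.29 km/s.

Δv ≈ 10.3 km/s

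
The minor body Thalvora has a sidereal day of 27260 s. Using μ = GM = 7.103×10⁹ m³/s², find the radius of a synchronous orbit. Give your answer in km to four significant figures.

r_sync ≈ 511.3 km

A synchronous orbit has period T, so by Kepler's third law a = (μT²/4π²)^(1/3).
μT²/4π² = 7.103×10⁹ × (2.726×10⁴)² / 39.48 = 1.337×10¹⁷ m³.
a = 5.113×10⁵ m = 511.34 km.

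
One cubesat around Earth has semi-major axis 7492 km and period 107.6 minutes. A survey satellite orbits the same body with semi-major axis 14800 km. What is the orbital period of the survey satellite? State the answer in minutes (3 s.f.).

T₂ ≈ 299 minutes

Kepler's third law: T² ∝ a³, so T₂ = T₁ (a₂/a₁)^(3/2).
a₂/a₁ = 1.975, (a₂/a₁)^(3/2) = 2.776.
T₂ = 107.6 × 2.776 = 298.8 minutes.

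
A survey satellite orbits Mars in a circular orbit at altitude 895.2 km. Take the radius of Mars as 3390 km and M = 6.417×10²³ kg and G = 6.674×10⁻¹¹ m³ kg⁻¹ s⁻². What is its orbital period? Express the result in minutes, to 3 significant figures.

μ = GM = 6.674×10⁻¹¹ × 6.417×10²³ = 4.283×10¹³ m³/s².
r = 3390 + 895.2 = 4285.2 km = 4.2852×10⁶ m.
Kepler's third law: T = 2π√(r³/μ) = 2π√((4.285×10⁶)³ / 4.283×10¹³).
r³/μ = 1.837×10⁶ s², so T = 2π × 1.355×10³ = 8.517×10³ s.
Converting: 8.517×10³ s ÷ 60.00 = 141.9 minutes.

T ≈ 142 minutes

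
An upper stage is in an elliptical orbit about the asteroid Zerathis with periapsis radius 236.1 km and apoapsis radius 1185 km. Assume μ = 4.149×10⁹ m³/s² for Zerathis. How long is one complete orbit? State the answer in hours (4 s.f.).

Semi-major axis a = (r_p + r_a)/2 = (236.10 + 1185.0)/2 = 710.55 km = 7.106×10⁵ m.
By Kepler's third law T = 2π√(a³/μ) = 2π × 9.299×10³ = 5.843×10⁴ s.
= 16.23 hours.

T ≈ 16.23 hours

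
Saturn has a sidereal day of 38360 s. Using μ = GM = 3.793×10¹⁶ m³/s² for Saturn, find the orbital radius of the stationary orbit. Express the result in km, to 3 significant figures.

A synchronous orbit has period T, so by Kepler's third law a = (μT²/4π²)^(1/3).
μT²/4π² = 3.793×10¹⁶ × (3.836×10⁴)² / 39.48 = 1.414×10²⁴ m³.
a = 1.122×10⁸ m = 1.1223×10⁵ km.

r_sync ≈ 1.12×10⁵ km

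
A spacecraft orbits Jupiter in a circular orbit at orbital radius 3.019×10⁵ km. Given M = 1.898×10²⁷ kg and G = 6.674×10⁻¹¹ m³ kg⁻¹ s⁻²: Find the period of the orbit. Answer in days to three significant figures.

T ≈ 1.07 days

μ = GM = 6.674×10⁻¹¹ × 1.898×10²⁷ = 1.267×10¹⁷ m³/s².
r = 3.019×10⁵ km = 3.019×10⁸ m.
Kepler's third law: T = 2π√(r³/μ) = 2π√((3.019×10⁸)³ / 1.267×10¹⁷).
r³/μ = 2.172×10⁸ s², so T = 2π × 1.474×10⁴ = 9.260×10⁴ s.
Converting: 9.260×10⁴ s ÷ 86400 = 1.072 days.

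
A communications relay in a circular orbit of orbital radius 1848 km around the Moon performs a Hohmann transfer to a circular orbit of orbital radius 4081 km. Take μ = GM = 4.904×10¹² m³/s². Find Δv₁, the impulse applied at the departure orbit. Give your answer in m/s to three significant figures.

Δv ≈ 282 m/s

r₁ = 1848 km = 1.848×10⁶ m.
r₂ = 4081 km = 4.081×10⁶ m.
Transfer ellipse a_t = (r₁ + r₂)/2 = 2.964×10⁶ m.
At r₁: circular v_c1 = √(μ/r₁) = 1629 m/s; transfer-perilune v_p = √[μ(2/r₁ − 1/a_t)] = 1911 m/s.
Δv₁ = v_p − v_c1 = 282.3 m/s.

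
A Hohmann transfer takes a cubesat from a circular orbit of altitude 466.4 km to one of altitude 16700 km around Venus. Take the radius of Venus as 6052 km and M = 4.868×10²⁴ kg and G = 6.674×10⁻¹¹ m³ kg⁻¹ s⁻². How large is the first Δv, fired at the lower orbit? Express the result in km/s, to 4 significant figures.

Δv ≈ 1.743 km/s

μ = GM = 6.674×10⁻¹¹ × 4.868×10²⁴ = 3.249×10¹⁴ m³/s².
r₁ = 6052 + 466.4 = 6518.4 km = 6.5184×10⁶ m.
r₂ = 6052 + 16700 = 22752 km = 2.2752×10⁷ m.
Transfer ellipse a_t = (r₁ + r₂)/2 = 1.464×10⁷ m.
At r₁: circular v_c1 = √(μ/r₁) = 7060 m/s; transfer-periapsis v_p = √[μ(2/r₁ − 1/a_t)] = 8803 m/s.
Δv₁ = v_p − v_c1 = 1743 m/s.
= 1.743 km/s.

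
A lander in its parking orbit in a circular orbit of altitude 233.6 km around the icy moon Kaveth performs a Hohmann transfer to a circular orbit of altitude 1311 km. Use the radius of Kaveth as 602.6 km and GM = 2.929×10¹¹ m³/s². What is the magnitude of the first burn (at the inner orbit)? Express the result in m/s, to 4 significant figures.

r₁ = 602.6 + 233.6 = 836.20 km = 8.3620×10⁵ m.
r₂ = 602.6 + 1311 = 1913.6 km = 1.9136×10⁶ m.
Transfer ellipse a_t = (r₁ + r₂)/2 = 1.375×10⁶ m.
At r₁: circular v_c1 = √(μ/r₁) = 591.8 m/s; transfer-periapsis v_p = √[μ(2/r₁ − 1/a_t)] = 698.2 m/s.
Δv₁ = v_p − v_c1 = 106.4 m/s.

Δv ≈ 106.4 m/s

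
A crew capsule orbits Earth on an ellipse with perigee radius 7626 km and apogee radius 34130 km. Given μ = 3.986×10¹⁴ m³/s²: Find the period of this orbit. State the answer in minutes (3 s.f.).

Semi-major axis a = (r_p + r_a)/2 = (7626.0 + 34130)/2 = 20878 km = 2.088×10⁷ m.
By Kepler's third law T = 2π√(a³/μ) = 2π × 4.778×10³ = 3.002×10⁴ s.
= 500.4 minutes.

T ≈ 500 minutes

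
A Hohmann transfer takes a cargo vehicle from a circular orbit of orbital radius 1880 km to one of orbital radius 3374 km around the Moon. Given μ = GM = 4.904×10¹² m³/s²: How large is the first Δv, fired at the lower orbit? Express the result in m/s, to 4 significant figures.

r₁ = 1880 km = 1.880×10⁶ m.
r₂ = 3374 km = 3.374×10⁶ m.
Transfer ellipse a_t = (r₁ + r₂)/2 = 2.627×10⁶ m.
At r₁: circular v_c1 = √(μ/r₁) = 1615 m/s; transfer-perilune v_p = √[μ(2/r₁ − 1/a_t)] = 1830 m/s.
Δv₁ = v_p − v_c1 = 215.3 m/s.

Δv ≈ 215.3 m/s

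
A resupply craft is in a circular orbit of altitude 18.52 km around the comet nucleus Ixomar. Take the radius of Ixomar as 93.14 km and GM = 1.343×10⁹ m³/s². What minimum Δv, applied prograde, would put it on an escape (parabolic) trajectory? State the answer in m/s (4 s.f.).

r = 93.14 + 18.52 = 111.66 km = 1.1166×10⁵ m.
Circular speed v_c = √(μ/r) = 109.7 m/s.
Escape speed v_esc = √(2μ/r) = √2 × v_c = 155.1 m/s.
Δv = v_esc − v_c = 45.43 m/s.

Δv ≈ 45.43 m/s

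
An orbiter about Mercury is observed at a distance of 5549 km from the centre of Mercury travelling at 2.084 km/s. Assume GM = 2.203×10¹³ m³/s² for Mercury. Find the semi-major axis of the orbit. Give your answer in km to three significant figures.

r = 5.549×10⁶ m.
Vis-viva rearranged: 1/a = 2/r − v²/μ = 3.604×10⁻⁷ − 1.971×10⁻⁷ = 1.633×10⁻⁷ m⁻¹.
a = 6.124×10⁶ m = 6124.4 km.

a ≈ 6120 km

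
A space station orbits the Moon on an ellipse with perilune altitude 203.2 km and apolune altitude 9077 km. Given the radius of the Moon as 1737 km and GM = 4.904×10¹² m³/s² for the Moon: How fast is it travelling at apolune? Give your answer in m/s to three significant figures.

v ≈ 371 m/s

r_p = 1737 + 203.2 = 1940.2 km = 1.9402×10⁶ m.
r_a = 1737 + 9077 = 10814 km = 1.0814×10⁷ m.
Semi-major axis a = (r_p + r_a)/2 = 6377.1 km = 6.377×10⁶ m.
Vis-viva: v² = μ(2/r − 1/a) = 4.904×10¹² × (1.849×10⁻⁷ − 1.568×10⁻⁷) = 1.380×10⁵ m²/s².
v = 371.4 m/s.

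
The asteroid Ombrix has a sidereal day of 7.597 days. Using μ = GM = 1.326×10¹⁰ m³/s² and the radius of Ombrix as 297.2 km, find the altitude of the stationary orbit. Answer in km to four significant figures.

h_sync ≈ 4953 km

T = 7.597 days = 6.564×10⁵ s.
A synchronous orbit has period T, so by Kepler's third law a = (μT²/4π²)^(1/3).
μT²/4π² = 1.326×10¹⁰ × (6.564×10⁵)² / 39.48 = 1.447×10²⁰ m³.
a = 5.250×10⁶ m = 5250.1 km.
Altitude h = a − R = 5250.1 − 297.2 = 4952.9 km.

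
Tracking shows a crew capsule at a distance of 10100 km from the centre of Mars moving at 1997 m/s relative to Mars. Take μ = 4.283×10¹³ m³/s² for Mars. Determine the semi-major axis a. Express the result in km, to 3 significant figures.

r = 1.010×10⁷ m.
Vis-viva rearranged: 1/a = 2/r − v²/μ = 1.980×10⁻⁷ − 9.311×10⁻⁸ = 1.049×10⁻⁷ m⁻¹.
a = 9.532×10⁶ m = 9532.2 km.

a ≈ 9530 km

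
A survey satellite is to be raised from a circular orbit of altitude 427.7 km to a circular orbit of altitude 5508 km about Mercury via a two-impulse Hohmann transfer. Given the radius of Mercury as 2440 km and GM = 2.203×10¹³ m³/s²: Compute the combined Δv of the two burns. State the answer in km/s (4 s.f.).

Δv_total ≈ 1.041 km/s

r₁ = 2440 + 427.7 = 2867.7 km = 2.8677×10⁶ m.
r₂ = 2440 + 5508 = 7948.0 km = 7.9480×10⁶ m.
Transfer ellipse a_t = (r₁ + r₂)/2 = 5.408×10⁶ m.
At r₁: circular v_c1 = √(μ/r₁) = 2772 m/s; transfer-periherm v_p = √[μ(2/r₁ − 1/a_t)] = 3360 m/s.
Δv₁ = v_p − v_c1 = 588.5 m/s.
At r₂: circular v_c2 = √(μ/r₂) = 1665 m/s; transfer-apoherm v_a = √[μ(2/r₂ − 1/a_t)] = 1212 m/s.
Δv₂ = v_c2 − v_a = 452.5 m/s.
Total Δv = Δv₁ + Δv₂ = 1041 m/s = 1.041 km/s.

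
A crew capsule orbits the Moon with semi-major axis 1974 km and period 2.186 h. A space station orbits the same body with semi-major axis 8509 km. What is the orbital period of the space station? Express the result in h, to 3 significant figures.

Kepler's third law: T² ∝ a³, so T₂ = T₁ (a₂/a₁)^(3/2).
a₂/a₁ = 4.311, (a₂/a₁)^(3/2) = 8.949.
T₂ = 2.186 × 8.949 = 19.56 h.

T₂ ≈ 19.6 h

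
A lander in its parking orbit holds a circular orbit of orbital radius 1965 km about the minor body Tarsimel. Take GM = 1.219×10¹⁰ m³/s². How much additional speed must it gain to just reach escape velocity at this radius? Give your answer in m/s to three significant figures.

Δv ≈ 32.6 m/s

r = 1965 km = 1.965×10⁶ m.
Circular speed v_c = √(μ/r) = 78.76 m/s.
Escape speed v_esc = √(2μ/r) = √2 × v_c = 111.4 m/s.
Δv = v_esc − v_c = 32.62 m/s.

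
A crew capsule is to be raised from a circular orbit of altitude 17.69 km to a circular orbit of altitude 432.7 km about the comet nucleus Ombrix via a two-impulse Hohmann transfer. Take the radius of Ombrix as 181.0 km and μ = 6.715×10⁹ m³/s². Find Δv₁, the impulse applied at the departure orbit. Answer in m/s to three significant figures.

Δv ≈ 42.1 m/s

r₁ = 181.0 + 17.69 = 198.69 km = 1.9869×10⁵ m.
r₂ = 181.0 + 432.7 = 613.70 km = 6.1370×10⁵ m.
Transfer ellipse a_t = (r₁ + r₂)/2 = 4.062×10⁵ m.
At r₁: circular v_c1 = √(μ/r₁) = 183.8 m/s; transfer-periapsis v_p = √[μ(2/r₁ − 1/a_t)] = 226.0 m/s.
Δv₁ = v_p − v_c1 = 42.13 m/s.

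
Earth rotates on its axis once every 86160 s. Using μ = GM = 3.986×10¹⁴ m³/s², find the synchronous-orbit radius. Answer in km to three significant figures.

A synchronous orbit has period T, so by Kepler's third law a = (μT²/4π²)^(1/3).
μT²/4π² = 3.986×10¹⁴ × (8.616×10⁴)² / 39.48 = 7.495×10²² m³.
a = 4.216×10⁷ m = 42163 km.

r_sync ≈ 42200 km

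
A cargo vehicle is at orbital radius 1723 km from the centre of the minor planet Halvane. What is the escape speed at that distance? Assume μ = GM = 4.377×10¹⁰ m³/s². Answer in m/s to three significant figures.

r = 1723 km = 1.723×10⁶ m.
Escape speed v_esc = √(2μ/r) = √(2 × 4.377×10¹⁰ / 1.723×10⁶) = √(5.081×10⁴) = 225.4 m/s.

v_esc ≈ 225 m/s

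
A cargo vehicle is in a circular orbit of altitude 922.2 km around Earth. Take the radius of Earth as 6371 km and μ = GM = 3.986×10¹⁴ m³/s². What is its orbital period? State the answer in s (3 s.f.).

r = 6371 + 922.2 = 7293.2 km = 7.2932×10⁶ m.
Kepler's third law: T = 2π√(r³/μ) = 2π√((7.293×10⁶)³ / 3.986×10¹⁴).
r³/μ = 9.732×10⁵ s², so T = 2π × 9.865×10² = 6.199×10³ s.

T ≈ 6200 s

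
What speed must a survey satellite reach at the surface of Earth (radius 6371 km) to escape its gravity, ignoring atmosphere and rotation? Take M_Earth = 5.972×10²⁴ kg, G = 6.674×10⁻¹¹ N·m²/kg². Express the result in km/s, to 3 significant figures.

μ = GM = 6.674×10⁻¹¹ × 5.972×10²⁴ = 3.986×10¹⁴ m³/s².
r = R = 6.371×10⁶ m.
Escape speed v_esc = √(2μ/r) = √(2 × 3.986×10¹⁴ / 6.371×10⁶) = √(1.251×10⁸) = 11190 m/s.
= 11.19 km/s.

v_esc ≈ 11.2 km/s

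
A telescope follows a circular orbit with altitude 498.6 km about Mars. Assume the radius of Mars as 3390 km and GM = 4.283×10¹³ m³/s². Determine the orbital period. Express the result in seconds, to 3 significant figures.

T ≈ 7360 seconds

r = 3390 + 498.6 = 3888.6 km = 3.8886×10⁶ m.
Kepler's third law: T = 2π√(r³/μ) = 2π√((3.889×10⁶)³ / 4.283×10¹³).
r³/μ = 1.373×10⁶ s², so T = 2π × 1.172×10³ = 7.362×10³ s.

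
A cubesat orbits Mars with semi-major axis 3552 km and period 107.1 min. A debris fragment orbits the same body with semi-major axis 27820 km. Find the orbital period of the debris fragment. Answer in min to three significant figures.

T₂ ≈ 2350 min

Kepler's third law: T² ∝ a³, so T₂ = T₁ (a₂/a₁)^(3/2).
a₂/a₁ = 7.832, (a₂/a₁)^(3/2) = 21.92.
T₂ = 107.1 × 21.92 = 2348 min.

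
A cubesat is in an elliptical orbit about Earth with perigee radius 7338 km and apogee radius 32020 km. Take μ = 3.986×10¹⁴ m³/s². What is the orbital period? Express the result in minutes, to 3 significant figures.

Semi-major axis a = (r_p + r_a)/2 = (7338.0 + 32020)/2 = 19679 km = 1.968×10⁷ m.
By Kepler's third law T = 2π√(a³/μ) = 2π × 4.373×10³ = 2.747×10⁴ s.
= 457.9 minutes.

T ≈ 458 minutes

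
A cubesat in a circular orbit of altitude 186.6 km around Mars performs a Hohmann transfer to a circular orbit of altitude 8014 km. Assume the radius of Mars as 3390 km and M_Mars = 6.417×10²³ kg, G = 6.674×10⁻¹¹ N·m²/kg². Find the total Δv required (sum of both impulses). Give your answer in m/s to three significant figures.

μ = GM = 6.674×10⁻¹¹ × 6.417×10²³ = 4.283×10¹³ m³/s².
r₁ = 3390 + 186.6 = 3576.6 km = 3.5766×10⁶ m.
r₂ = 3390 + 8014 = 11404 km = 1.1404×10⁷ m.
Transfer ellipse a_t = (r₁ + r₂)/2 = 7.490×10⁶ m.
At r₁: circular v_c1 = √(μ/r₁) = 3460 m/s; transfer-periapsis v_p = √[μ(2/r₁ − 1/a_t)] = 4270 m/s.
Δv₁ = v_p − v_c1 = 809.4 m/s.
At r₂: circular v_c2 = √(μ/r₂) = 1938 m/s; transfer-apoapsis v_a = √[μ(2/r₂ − 1/a_t)] = 1339 m/s.
Δv₂ = v_c2 − v_a = 598.8 m/s.
Total Δv = Δv₁ + Δv₂ = 1408 m/s.

Δv_total ≈ 1410 m/s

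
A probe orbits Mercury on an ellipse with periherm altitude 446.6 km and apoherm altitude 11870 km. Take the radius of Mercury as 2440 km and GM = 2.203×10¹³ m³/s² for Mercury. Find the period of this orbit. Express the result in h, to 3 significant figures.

r_p = 2440 + 446.6 = 2886.6 km = 2.8866×10⁶ m.
r_a = 2440 + 11870 = 14310 km = 1.4310×10⁷ m.
Semi-major axis a = (r_p + r_a)/2 = (2886.6 + 14310)/2 = 8598.3 km = 8.598×10⁶ m.
By Kepler's third law T = 2π√(a³/μ) = 2π × 5.372×10³ = 3.375×10⁴ s.
= 9.375 h.

T ≈ 9.38 h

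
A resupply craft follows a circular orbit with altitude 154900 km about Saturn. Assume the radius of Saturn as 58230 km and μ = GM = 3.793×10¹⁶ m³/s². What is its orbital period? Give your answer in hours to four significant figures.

r = 58230 + 154900 = 213130 km = 2.1313×10⁸ m.
Kepler's third law: T = 2π√(r³/μ) = 2π√((2.131×10⁸)³ / 3.793×10¹⁶).
r³/μ = 2.552×10⁸ s², so T = 2π × 1.598×10⁴ = 1.004×10⁵ s.
Converting: 1.004×10⁵ s ÷ 3600 = 27.88 hours.

T ≈ 27.88 hours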